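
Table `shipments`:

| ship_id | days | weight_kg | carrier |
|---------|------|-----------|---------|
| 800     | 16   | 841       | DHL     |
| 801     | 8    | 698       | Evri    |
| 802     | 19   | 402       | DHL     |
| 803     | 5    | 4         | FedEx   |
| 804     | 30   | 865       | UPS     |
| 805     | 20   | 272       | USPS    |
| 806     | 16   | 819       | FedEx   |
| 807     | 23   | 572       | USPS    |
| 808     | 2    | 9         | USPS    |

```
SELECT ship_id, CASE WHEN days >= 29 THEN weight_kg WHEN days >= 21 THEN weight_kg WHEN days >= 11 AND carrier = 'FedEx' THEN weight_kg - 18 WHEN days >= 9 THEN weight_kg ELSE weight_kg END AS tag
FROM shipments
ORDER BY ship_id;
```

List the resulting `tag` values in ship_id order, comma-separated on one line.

841, 698, 402, 4, 865, 272, 801, 572, 9

ship_id=800: days >= 9 → 841
ship_id=801: ELSE → 698
ship_id=802: days >= 9 → 402
ship_id=803: ELSE → 4
ship_id=804: days >= 29 → 865
ship_id=805: days >= 9 → 272
ship_id=806: days >= 11 AND carrier = 'FedEx' → 801
ship_id=807: days >= 21 → 572
ship_id=808: ELSE → 9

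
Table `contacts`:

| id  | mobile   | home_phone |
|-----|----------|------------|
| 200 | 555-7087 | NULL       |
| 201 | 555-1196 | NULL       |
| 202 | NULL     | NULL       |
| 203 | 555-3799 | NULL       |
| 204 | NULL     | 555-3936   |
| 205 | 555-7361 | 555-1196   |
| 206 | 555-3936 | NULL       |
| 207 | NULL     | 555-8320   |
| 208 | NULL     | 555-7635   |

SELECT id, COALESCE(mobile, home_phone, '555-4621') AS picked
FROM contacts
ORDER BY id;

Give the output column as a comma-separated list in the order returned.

id=200: mobile=555-7087 → 555-7087
id=201: mobile=555-1196 → 555-1196
id=202: mobile=NULL, home_phone=NULL, → literal 555-4621 → 555-4621
id=203: mobile=555-3799 → 555-3799
id=204: mobile=NULL, home_phone=555-3936 → 555-3936
id=205: mobile=555-7361 → 555-7361
id=206: mobile=555-3936 → 555-3936
id=207: mobile=NULL, home_phone=555-8320 → 555-8320
id=208: mobile=NULL, home_phone=555-7635 → 555-7635

555-7087, 555-1196, 555-4621, 555-3799, 555-3936, 555-7361, 555-3936, 555-8320, 555-7635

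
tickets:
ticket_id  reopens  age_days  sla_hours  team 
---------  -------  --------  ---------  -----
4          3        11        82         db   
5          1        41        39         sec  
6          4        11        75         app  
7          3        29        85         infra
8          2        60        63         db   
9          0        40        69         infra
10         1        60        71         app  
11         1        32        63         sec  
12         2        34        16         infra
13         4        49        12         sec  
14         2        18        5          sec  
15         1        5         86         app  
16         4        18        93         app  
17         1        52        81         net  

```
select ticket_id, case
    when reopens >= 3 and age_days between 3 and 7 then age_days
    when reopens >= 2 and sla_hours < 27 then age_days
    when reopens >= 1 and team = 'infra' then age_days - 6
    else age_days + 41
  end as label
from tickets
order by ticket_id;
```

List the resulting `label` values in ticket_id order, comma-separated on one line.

52, 82, 52, 23, 101, 81, 101, 73, 34, 49, 18, 46, 59, 93

ticket_id=4: ELSE → 52
ticket_id=5: ELSE → 82
ticket_id=6: ELSE → 52
ticket_id=7: reopens >= 1 and team = 'infra' → 23
ticket_id=8: ELSE → 101
ticket_id=9: ELSE → 81
ticket_id=10: ELSE → 101
ticket_id=11: ELSE → 73
ticket_id=12: reopens >= 2 and sla_hours < 27 → 34
ticket_id=13: reopens >= 2 and sla_hours < 27 → 49
ticket_id=14: reopens >= 2 and sla_hours < 27 → 18
ticket_id=15: ELSE → 46
ticket_id=16: ELSE → 59
ticket_id=17: ELSE → 93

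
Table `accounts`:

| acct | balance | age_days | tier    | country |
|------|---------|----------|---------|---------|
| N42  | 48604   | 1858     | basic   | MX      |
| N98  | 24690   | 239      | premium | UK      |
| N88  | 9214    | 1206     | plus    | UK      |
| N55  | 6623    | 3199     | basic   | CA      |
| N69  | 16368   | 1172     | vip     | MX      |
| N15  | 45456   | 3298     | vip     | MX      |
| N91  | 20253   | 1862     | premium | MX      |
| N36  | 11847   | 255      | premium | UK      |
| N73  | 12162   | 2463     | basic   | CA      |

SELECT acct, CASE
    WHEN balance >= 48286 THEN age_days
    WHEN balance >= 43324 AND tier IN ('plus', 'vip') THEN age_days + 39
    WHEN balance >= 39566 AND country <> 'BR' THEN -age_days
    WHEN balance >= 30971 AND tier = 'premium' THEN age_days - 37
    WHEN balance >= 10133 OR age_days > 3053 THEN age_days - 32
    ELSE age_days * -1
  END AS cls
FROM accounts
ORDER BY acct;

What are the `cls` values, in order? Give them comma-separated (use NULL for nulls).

3337, 223, 1858, 3167, 1140, 2431, -1206, 1830, 207

acct=N15: balance >= 43324 AND tier IN ('plus', 'vip') → 3337
acct=N36: balance >= 10133 OR age_days > 3053 → 223
acct=N42: balance >= 48286 → 1858
acct=N55: balance >= 10133 OR age_days > 3053 → 3167
acct=N69: balance >= 10133 OR age_days > 3053 → 1140
acct=N73: balance >= 10133 OR age_days > 3053 → 2431
acct=N88: ELSE → -1206
acct=N91: balance >= 10133 OR age_days > 3053 → 1830
acct=N98: balance >= 10133 OR age_days > 3053 → 207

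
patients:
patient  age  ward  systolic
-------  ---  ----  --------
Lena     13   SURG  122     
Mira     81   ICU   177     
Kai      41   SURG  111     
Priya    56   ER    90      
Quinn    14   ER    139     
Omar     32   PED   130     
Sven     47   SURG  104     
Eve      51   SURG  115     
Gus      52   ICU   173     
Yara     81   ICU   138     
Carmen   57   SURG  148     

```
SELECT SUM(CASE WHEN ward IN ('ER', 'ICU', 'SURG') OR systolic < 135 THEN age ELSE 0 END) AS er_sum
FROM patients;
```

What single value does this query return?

525

patient=Lena: ✓ → 13
patient=Mira: ✓ → 81
patient=Kai: ✓ → 41
patient=Priya: ✓ → 56
patient=Quinn: ✓ → 14
patient=Omar: ✓ → 32
patient=Sven: ✓ → 47
patient=Eve: ✓ → 51
patient=Gus: ✓ → 52
patient=Yara: ✓ → 81
patient=Carmen: ✓ → 57
er_sum = 13 + 81 + 41 + 56 + 14 + 32 + 47 + 51 + 52 + 81 + 57 = 525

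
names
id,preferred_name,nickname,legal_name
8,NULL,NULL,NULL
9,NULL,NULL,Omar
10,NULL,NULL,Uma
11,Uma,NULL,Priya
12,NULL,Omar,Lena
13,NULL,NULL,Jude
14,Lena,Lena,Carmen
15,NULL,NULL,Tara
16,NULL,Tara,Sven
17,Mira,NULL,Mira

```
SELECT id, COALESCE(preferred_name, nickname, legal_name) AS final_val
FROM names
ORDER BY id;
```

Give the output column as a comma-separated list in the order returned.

id=8: preferred_name=NULL, nickname=NULL, legal_name=NULL (all NULL) → NULL
id=9: preferred_name=NULL, nickname=NULL, legal_name=Omar → Omar
id=10: preferred_name=NULL, nickname=NULL, legal_name=Uma → Uma
id=11: preferred_name=Uma → Uma
id=12: preferred_name=NULL, nickname=Omar → Omar
id=13: preferred_name=NULL, nickname=NULL, legal_name=Jude → Jude
id=14: preferred_name=Lena → Lena
id=15: preferred_name=NULL, nickname=NULL, legal_name=Tara → Tara
id=16: preferred_name=NULL, nickname=Tara → Tara
id=17: preferred_name=Mira → Mira

NULL, Omar, Uma, Uma, Omar, Jude, Lena, Tara, Tara, Mira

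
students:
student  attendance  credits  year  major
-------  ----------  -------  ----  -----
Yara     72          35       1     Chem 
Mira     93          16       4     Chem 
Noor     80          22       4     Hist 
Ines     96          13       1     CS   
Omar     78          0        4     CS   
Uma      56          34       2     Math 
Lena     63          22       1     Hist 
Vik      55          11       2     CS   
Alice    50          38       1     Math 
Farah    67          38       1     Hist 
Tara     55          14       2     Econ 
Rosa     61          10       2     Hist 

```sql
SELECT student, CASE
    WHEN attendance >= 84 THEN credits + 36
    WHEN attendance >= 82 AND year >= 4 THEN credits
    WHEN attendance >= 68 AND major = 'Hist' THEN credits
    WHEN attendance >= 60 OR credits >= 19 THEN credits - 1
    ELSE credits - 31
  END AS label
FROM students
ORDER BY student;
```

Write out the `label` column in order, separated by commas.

37, 37, 49, 21, 52, 22, -1, 9, -17, 33, -20, 34

student=Alice: attendance >= 60 OR credits >= 19 → 37
student=Farah: attendance >= 60 OR credits >= 19 → 37
student=Ines: attendance >= 84 → 49
student=Lena: attendance >= 60 OR credits >= 19 → 21
student=Mira: attendance >= 84 → 52
student=Noor: attendance >= 68 AND major = 'Hist' → 22
student=Omar: attendance >= 60 OR credits >= 19 → -1
student=Rosa: attendance >= 60 OR credits >= 19 → 9
student=Tara: ELSE → -17
student=Uma: attendance >= 60 OR credits >= 19 → 33
student=Vik: ELSE → -20
student=Yara: attendance >= 60 OR credits >= 19 → 34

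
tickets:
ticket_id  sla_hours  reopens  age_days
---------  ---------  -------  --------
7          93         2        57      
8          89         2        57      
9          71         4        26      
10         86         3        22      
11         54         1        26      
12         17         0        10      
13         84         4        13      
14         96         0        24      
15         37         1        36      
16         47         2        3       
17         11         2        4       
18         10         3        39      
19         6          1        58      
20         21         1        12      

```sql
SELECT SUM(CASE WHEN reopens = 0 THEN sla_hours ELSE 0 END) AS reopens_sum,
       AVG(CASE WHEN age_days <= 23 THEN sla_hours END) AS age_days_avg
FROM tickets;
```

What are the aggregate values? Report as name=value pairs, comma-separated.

[reopens_sum: reopens = 0]
ticket_id=7: ✗
ticket_id=8: ✗
ticket_id=9: ✗
ticket_id=10: ✗
ticket_id=11: ✗
ticket_id=12: ✓ → 17
ticket_id=13: ✗
ticket_id=14: ✓ → 96
ticket_id=15: ✗
ticket_id=16: ✗
ticket_id=17: ✗
ticket_id=18: ✗
ticket_id=19: ✗
ticket_id=20: ✗
reopens_sum = 17 + 96 = 113
—
[age_days_avg: age_days <= 23]
ticket_id=7: ✗
ticket_id=8: ✗
ticket_id=9: ✗
ticket_id=10: ✓ → 86
ticket_id=11: ✗
ticket_id=12: ✓ → 17
ticket_id=13: ✓ → 84
ticket_id=14: ✗
ticket_id=15: ✗
ticket_id=16: ✓ → 47
ticket_id=17: ✓ → 11
ticket_id=18: ✗
ticket_id=19: ✗
ticket_id=20: ✓ → 21
age_days_avg = (86 + 17 + 84 + 47 + 11 + 21) / 6 = 44.3333333333

reopens_sum=113, age_days_avg=44.3333333333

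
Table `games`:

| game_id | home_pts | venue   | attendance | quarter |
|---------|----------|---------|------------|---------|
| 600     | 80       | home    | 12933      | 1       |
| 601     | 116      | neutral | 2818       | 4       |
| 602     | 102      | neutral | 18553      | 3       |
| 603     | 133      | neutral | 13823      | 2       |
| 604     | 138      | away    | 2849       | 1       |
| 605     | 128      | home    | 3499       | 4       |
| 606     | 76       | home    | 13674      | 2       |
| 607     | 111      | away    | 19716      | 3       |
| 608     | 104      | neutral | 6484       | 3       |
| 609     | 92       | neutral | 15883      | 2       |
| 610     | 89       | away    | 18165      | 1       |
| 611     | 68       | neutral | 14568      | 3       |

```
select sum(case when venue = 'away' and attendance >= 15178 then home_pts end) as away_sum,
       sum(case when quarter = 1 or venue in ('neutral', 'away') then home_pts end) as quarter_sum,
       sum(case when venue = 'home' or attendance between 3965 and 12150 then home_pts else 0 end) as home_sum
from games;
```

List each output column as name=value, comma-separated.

[away_sum: venue = 'away' and attendance >= 15178]
game_id=600: ✗
game_id=601: ✗
game_id=602: ✗
game_id=603: ✗
game_id=604: ✗
game_id=605: ✗
game_id=606: ✗
game_id=607: ✓ → 111
game_id=608: ✗
game_id=609: ✗
game_id=610: ✓ → 89
game_id=611: ✗
away_sum = 111 + 89 = 200
—
[quarter_sum: quarter = 1 or venue in ('neutral', 'away')]
game_id=600: ✓ → 80
game_id=601: ✓ → 116
game_id=602: ✓ → 102
game_id=603: ✓ → 133
game_id=604: ✓ → 138
game_id=605: ✗
game_id=606: ✗
game_id=607: ✓ → 111
game_id=608: ✓ → 104
game_id=609: ✓ → 92
game_id=610: ✓ → 89
game_id=611: ✓ → 68
quarter_sum = 80 + 116 + 102 + 133 + 138 + 111 + 104 + 92 + 89 + 68 = 1033
—
[home_sum: venue = 'home' or attendance between 3965 and 12150]
game_id=600: ✓ → 80
game_id=601: ✗
game_id=602: ✗
game_id=603: ✗
game_id=604: ✗
game_id=605: ✓ → 128
game_id=606: ✓ → 76
game_id=607: ✗
game_id=608: ✓ → 104
game_id=609: ✗
game_id=610: ✗
game_id=611: ✗
home_sum = 80 + 128 + 76 + 104 = 388

away_sum=200, quarter_sum=1033, home_sum=388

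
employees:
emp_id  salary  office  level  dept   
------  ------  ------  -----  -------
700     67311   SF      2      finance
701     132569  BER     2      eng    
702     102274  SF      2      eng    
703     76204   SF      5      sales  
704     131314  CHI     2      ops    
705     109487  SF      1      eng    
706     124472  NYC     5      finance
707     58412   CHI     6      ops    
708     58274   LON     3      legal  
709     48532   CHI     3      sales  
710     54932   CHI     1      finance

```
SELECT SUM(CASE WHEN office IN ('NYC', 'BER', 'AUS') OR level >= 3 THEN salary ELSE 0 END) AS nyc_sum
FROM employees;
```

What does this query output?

498463

emp_id=700: ✗
emp_id=701: ✓ → 132569
emp_id=702: ✗
emp_id=703: ✓ → 76204
emp_id=704: ✗
emp_id=705: ✗
emp_id=706: ✓ → 124472
emp_id=707: ✓ → 58412
emp_id=708: ✓ → 58274
emp_id=709: ✓ → 48532
emp_id=710: ✗
nyc_sum = 132569 + 76204 + 124472 + 58412 + 58274 + 48532 = 498463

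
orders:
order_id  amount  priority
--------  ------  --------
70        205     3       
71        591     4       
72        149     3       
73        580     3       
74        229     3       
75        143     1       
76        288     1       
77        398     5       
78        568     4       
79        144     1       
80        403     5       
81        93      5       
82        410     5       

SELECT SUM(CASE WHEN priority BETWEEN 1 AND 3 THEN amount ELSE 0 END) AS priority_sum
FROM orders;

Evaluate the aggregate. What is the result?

1738

order_id=70: ✓ → 205
order_id=71: ✗
order_id=72: ✓ → 149
order_id=73: ✓ → 580
order_id=74: ✓ → 229
order_id=75: ✓ → 143
order_id=76: ✓ → 288
order_id=77: ✗
order_id=78: ✗
order_id=79: ✓ → 144
order_id=80: ✗
order_id=81: ✗
order_id=82: ✗
priority_sum = 205 + 149 + 580 + 229 + 143 + 288 + 144 = 1738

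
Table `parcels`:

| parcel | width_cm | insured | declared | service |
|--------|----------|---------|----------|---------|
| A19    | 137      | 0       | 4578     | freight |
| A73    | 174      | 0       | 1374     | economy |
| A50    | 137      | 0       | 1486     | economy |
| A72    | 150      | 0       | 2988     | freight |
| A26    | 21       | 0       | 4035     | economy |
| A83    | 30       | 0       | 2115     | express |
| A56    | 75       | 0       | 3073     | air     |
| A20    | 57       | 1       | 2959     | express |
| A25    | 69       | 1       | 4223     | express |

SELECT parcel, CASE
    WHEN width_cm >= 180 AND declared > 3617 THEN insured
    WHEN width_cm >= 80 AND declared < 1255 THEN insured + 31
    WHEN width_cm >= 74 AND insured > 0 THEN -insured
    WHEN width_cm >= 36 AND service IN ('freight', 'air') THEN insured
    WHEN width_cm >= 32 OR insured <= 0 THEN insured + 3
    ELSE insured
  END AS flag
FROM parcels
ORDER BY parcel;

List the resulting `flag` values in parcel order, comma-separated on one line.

0, 4, 4, 3, 3, 0, 0, 3, 3

parcel=A19: width_cm >= 36 AND service IN ('freight', 'air') → 0
parcel=A20: width_cm >= 32 OR insured <= 0 → 4
parcel=A25: width_cm >= 32 OR insured <= 0 → 4
parcel=A26: width_cm >= 32 OR insured <= 0 → 3
parcel=A50: width_cm >= 32 OR insured <= 0 → 3
parcel=A56: width_cm >= 36 AND service IN ('freight', 'air') → 0
parcel=A72: width_cm >= 36 AND service IN ('freight', 'air') → 0
parcel=A73: width_cm >= 32 OR insured <= 0 → 3
parcel=A83: width_cm >= 32 OR insured <= 0 → 3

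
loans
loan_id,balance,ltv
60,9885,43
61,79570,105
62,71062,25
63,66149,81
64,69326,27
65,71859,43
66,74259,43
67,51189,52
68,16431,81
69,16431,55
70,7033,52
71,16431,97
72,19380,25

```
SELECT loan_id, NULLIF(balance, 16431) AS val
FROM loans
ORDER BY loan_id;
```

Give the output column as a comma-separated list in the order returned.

loan_id=60: balance=9885 vs 16431: differ → 9885
loan_id=61: balance=79570 vs 16431: differ → 79570
loan_id=62: balance=71062 vs 16431: differ → 71062
loan_id=63: balance=66149 vs 16431: differ → 66149
loan_id=64: balance=69326 vs 16431: differ → 69326
loan_id=65: balance=71859 vs 16431: differ → 71859
loan_id=66: balance=74259 vs 16431: differ → 74259
loan_id=67: balance=51189 vs 16431: differ → 51189
loan_id=68: balance=16431 vs 16431: equal → NULL
loan_id=69: balance=16431 vs 16431: equal → NULL
loan_id=70: balance=7033 vs 16431: differ → 7033
loan_id=71: balance=16431 vs 16431: equal → NULL
loan_id=72: balance=19380 vs 16431: differ → 19380

9885, 79570, 71062, 66149, 69326, 71859, 74259, 51189, NULL, NULL, 7033, NULL, 19380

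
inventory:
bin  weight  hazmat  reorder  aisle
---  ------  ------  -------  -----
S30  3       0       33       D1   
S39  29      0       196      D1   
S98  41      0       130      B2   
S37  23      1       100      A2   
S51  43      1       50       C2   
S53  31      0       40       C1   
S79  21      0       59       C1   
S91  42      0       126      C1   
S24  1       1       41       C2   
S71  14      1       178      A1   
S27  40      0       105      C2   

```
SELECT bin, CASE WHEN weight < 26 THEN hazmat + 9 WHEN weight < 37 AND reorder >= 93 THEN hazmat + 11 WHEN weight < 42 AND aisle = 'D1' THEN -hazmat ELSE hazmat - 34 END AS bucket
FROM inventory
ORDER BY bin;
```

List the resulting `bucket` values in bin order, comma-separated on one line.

10, -34, 9, 10, 11, -33, -34, 10, 9, -34, -34

bin=S24: weight < 26 → 10
bin=S27: ELSE → -34
bin=S30: weight < 26 → 9
bin=S37: weight < 26 → 10
bin=S39: weight < 37 AND reorder >= 93 → 11
bin=S51: ELSE → -33
bin=S53: ELSE → -34
bin=S71: weight < 26 → 10
bin=S79: weight < 26 → 9
bin=S91: ELSE → -34
bin=S98: ELSE → -34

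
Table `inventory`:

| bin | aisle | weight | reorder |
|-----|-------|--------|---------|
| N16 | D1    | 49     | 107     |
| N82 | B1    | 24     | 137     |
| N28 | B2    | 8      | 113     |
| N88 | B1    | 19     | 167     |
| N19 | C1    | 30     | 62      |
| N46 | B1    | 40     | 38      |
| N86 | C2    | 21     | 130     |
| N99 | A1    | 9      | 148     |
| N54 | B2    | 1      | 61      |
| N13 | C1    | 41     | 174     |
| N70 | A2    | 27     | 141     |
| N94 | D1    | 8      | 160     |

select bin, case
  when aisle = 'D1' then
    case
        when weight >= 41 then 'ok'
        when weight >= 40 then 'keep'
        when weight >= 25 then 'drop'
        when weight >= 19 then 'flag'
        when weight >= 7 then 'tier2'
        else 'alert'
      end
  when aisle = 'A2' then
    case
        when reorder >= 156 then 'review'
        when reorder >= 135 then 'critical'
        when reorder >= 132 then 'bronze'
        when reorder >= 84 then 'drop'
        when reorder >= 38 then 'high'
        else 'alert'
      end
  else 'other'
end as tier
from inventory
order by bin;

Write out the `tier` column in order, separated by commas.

other, ok, other, other, other, other, critical, other, other, other, tier2, other

bin=N13: aisle='C1' → outer ELSE → other
bin=N16: aisle='D1' → inner[weight >= 41] → ok
bin=N19: aisle='C1' → outer ELSE → other
bin=N28: aisle='B2' → outer ELSE → other
bin=N46: aisle='B1' → outer ELSE → other
bin=N54: aisle='B2' → outer ELSE → other
bin=N70: aisle='A2' → inner[reorder >= 135] → critical
bin=N82: aisle='B1' → outer ELSE → other
bin=N86: aisle='C2' → outer ELSE → other
bin=N88: aisle='B1' → outer ELSE → other
bin=N94: aisle='D1' → inner[weight >= 7] → tier2
bin=N99: aisle='A1' → outer ELSE → other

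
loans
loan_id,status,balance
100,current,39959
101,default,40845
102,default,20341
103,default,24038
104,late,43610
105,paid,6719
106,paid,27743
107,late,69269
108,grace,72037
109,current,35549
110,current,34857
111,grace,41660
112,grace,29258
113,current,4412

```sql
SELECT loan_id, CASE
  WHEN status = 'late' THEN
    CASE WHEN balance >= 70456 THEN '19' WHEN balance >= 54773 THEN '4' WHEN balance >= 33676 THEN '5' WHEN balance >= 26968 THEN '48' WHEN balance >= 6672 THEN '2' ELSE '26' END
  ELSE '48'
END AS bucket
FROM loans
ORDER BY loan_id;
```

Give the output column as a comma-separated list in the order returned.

loan_id=100: status='current' → outer ELSE → 48
loan_id=101: status='default' → outer ELSE → 48
loan_id=102: status='default' → outer ELSE → 48
loan_id=103: status='default' → outer ELSE → 48
loan_id=104: status='late' → inner[balance >= 33676] → 5
loan_id=105: status='paid' → outer ELSE → 48
loan_id=106: status='paid' → outer ELSE → 48
loan_id=107: status='late' → inner[balance >= 54773] → 4
loan_id=108: status='grace' → outer ELSE → 48
loan_id=109: status='current' → outer ELSE → 48
loan_id=110: status='current' → outer ELSE → 48
loan_id=111: status='grace' → outer ELSE → 48
loan_id=112: status='grace' → outer ELSE → 48
loan_id=113: status='current' → outer ELSE → 48

48, 48, 48, 48, 5, 48, 48, 4, 48, 48, 48, 48, 48, 48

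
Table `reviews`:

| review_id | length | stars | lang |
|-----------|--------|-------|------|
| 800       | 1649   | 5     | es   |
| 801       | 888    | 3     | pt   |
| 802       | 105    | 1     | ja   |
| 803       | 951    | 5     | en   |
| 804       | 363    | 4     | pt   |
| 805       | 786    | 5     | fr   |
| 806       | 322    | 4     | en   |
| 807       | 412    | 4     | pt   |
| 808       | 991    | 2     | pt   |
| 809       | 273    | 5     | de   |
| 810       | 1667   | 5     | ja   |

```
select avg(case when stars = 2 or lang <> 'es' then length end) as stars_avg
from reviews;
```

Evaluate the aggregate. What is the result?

675.8

review_id=800: ✗
review_id=801: ✓ → 888
review_id=802: ✓ → 105
review_id=803: ✓ → 951
review_id=804: ✓ → 363
review_id=805: ✓ → 786
review_id=806: ✓ → 322
review_id=807: ✓ → 412
review_id=808: ✓ → 991
review_id=809: ✓ → 273
review_id=810: ✓ → 1667
stars_avg = (888 + 105 + 951 + 363 + 786 + 322 + 412 + 991 + 273 + 1667) / 10 = 675.8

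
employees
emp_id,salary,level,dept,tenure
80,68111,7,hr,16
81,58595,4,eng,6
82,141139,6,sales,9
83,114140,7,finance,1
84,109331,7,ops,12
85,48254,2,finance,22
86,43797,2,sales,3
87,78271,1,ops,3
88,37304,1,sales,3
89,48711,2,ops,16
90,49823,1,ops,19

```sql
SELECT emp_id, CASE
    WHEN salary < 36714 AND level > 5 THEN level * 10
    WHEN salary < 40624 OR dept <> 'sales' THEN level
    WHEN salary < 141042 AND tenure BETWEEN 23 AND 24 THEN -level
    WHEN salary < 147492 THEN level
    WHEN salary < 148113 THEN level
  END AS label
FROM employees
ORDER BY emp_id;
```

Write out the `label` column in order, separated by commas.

emp_id=80: salary < 40624 OR dept <> 'sales' → 7
emp_id=81: salary < 40624 OR dept <> 'sales' → 4
emp_id=82: salary < 147492 → 6
emp_id=83: salary < 40624 OR dept <> 'sales' → 7
emp_id=84: salary < 40624 OR dept <> 'sales' → 7
emp_id=85: salary < 40624 OR dept <> 'sales' → 2
emp_id=86: salary < 147492 → 2
emp_id=87: salary < 40624 OR dept <> 'sales' → 1
emp_id=88: salary < 40624 OR dept <> 'sales' → 1
emp_id=89: salary < 40624 OR dept <> 'sales' → 2
emp_id=90: salary < 40624 OR dept <> 'sales' → 1

7, 4, 6, 7, 7, 2, 2, 1, 1, 2, 1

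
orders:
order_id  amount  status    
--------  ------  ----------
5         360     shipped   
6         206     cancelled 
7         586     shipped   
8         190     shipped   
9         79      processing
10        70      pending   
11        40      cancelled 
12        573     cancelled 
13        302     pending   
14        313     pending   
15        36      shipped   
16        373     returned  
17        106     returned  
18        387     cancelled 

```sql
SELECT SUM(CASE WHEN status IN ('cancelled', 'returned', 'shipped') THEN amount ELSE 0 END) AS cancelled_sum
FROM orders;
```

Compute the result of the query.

order_id=5: ✓ → 360
order_id=6: ✓ → 206
order_id=7: ✓ → 586
order_id=8: ✓ → 190
order_id=9: ✗
order_id=10: ✗
order_id=11: ✓ → 40
order_id=12: ✓ → 573
order_id=13: ✗
order_id=14: ✗
order_id=15: ✓ → 36
order_id=16: ✓ → 373
order_id=17: ✓ → 106
order_id=18: ✓ → 387
cancelled_sum = 360 + 206 + 586 + 190 + 40 + 573 + 36 + 373 + 106 + 387 = 2857

2857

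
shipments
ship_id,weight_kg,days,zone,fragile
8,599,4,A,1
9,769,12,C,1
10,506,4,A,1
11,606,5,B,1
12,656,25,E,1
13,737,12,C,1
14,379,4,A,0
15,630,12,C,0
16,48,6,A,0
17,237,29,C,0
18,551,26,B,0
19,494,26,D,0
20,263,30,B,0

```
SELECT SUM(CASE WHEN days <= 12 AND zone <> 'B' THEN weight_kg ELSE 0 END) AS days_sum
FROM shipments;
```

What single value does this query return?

3668

ship_id=8: ✓ → 599
ship_id=9: ✓ → 769
ship_id=10: ✓ → 506
ship_id=11: ✗
ship_id=12: ✗
ship_id=13: ✓ → 737
ship_id=14: ✓ → 379
ship_id=15: ✓ → 630
ship_id=16: ✓ → 48
ship_id=17: ✗
ship_id=18: ✗
ship_id=19: ✗
ship_id=20: ✗
days_sum = 599 + 769 + 506 + 737 + 379 + 630 + 48 = 3668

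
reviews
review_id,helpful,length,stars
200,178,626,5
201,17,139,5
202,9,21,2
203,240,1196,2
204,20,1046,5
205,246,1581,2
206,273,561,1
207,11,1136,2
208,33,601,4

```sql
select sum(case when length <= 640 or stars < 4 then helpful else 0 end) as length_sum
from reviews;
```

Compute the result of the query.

1007

review_id=200: ✓ → 178
review_id=201: ✓ → 17
review_id=202: ✓ → 9
review_id=203: ✓ → 240
review_id=204: ✗
review_id=205: ✓ → 246
review_id=206: ✓ → 273
review_id=207: ✓ → 11
review_id=208: ✓ → 33
length_sum = 178 + 17 + 9 + 240 + 246 + 273 + 11 + 33 = 1007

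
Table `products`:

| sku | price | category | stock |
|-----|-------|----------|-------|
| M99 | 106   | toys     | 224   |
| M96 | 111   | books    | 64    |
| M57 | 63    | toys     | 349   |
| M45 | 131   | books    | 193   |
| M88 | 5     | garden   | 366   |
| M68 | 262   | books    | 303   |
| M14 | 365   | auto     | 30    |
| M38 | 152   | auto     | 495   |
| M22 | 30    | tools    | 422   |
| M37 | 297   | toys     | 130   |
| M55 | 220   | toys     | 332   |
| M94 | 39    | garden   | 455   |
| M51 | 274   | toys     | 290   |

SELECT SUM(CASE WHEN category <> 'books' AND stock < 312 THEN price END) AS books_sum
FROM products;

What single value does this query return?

1042

sku=M99: ✓ → 106
sku=M96: ✗
sku=M57: ✗
sku=M45: ✗
sku=M88: ✗
sku=M68: ✗
sku=M14: ✓ → 365
sku=M38: ✗
sku=M22: ✗
sku=M37: ✓ → 297
sku=M55: ✗
sku=M94: ✗
sku=M51: ✓ → 274
books_sum = 106 + 365 + 297 + 274 = 1042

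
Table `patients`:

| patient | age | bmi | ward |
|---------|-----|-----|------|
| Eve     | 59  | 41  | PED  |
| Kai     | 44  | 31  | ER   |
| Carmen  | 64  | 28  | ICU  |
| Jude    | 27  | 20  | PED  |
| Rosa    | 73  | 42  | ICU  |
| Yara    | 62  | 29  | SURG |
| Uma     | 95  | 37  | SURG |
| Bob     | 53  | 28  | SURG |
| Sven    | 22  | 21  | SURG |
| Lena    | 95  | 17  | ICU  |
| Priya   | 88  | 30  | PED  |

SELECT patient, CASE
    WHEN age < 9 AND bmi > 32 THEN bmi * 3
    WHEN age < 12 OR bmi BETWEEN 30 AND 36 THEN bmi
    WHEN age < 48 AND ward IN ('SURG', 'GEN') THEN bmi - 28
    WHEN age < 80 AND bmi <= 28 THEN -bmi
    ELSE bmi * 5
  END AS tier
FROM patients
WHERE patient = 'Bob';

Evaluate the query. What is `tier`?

patient = Bob: age=53, bmi=28, ward=SURG.
age < 9 AND bmi > 32 → false
age < 12 OR bmi BETWEEN 30 AND 36 → false
age < 48 AND ward IN ('SURG', 'GEN') → false
age < 80 AND bmi <= 28 → true → -28

-28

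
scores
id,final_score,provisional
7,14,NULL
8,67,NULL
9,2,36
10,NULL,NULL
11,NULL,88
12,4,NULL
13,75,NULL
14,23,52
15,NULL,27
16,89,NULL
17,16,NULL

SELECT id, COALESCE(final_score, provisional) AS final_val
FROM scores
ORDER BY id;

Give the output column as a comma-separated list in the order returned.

14, 67, 2, NULL, 88, 4, 75, 23, 27, 89, 16

id=7: final_score=14 → 14
id=8: final_score=67 → 67
id=9: final_score=2 → 2
id=10: final_score=NULL, provisional=NULL (all NULL) → NULL
id=11: final_score=NULL, provisional=88 → 88
id=12: final_score=4 → 4
id=13: final_score=75 → 75
id=14: final_score=23 → 23
id=15: final_score=NULL, provisional=27 → 27
id=16: final_score=89 → 89
id=17: final_score=16 → 16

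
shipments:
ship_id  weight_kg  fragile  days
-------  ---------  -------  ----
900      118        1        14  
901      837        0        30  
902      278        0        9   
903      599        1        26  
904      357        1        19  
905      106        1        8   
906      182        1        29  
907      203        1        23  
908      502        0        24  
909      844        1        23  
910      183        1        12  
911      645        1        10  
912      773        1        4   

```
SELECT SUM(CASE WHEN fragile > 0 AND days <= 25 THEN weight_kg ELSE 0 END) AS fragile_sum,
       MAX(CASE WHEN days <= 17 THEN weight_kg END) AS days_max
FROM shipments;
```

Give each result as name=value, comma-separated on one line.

fragile_sum=3229, days_max=773

[fragile_sum: fragile > 0 AND days <= 25]
ship_id=900: ✓ → 118
ship_id=901: ✗
ship_id=902: ✗
ship_id=903: ✗
ship_id=904: ✓ → 357
ship_id=905: ✓ → 106
ship_id=906: ✗
ship_id=907: ✓ → 203
ship_id=908: ✗
ship_id=909: ✓ → 844
ship_id=910: ✓ → 183
ship_id=911: ✓ → 645
ship_id=912: ✓ → 773
fragile_sum = 118 + 357 + 106 + 203 + 844 + 183 + 645 + 773 = 3229
—
[days_max: days <= 17]
ship_id=900: ✓ → 118
ship_id=901: ✗
ship_id=902: ✓ → 278
ship_id=903: ✗
ship_id=904: ✗
ship_id=905: ✓ → 106
ship_id=906: ✗
ship_id=907: ✗
ship_id=908: ✗
ship_id=909: ✗
ship_id=910: ✓ → 183
ship_id=911: ✓ → 645
ship_id=912: ✓ → 773
days_max = MAX(118, 278, 106, 183, 645, 773) = 773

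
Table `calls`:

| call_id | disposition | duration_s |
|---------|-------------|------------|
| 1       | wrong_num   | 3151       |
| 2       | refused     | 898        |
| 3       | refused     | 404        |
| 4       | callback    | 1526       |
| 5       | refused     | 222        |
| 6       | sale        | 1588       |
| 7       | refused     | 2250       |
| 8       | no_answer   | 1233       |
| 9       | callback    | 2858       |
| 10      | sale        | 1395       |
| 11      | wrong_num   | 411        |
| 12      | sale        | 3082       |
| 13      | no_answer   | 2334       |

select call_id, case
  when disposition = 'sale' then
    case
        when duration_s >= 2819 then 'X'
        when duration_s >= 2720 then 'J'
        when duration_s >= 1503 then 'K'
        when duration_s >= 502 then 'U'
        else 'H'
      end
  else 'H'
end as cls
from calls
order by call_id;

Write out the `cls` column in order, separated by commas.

H, H, H, H, H, K, H, H, H, U, H, X, H

call_id=1: disposition='wrong_num' → outer ELSE → H
call_id=2: disposition='refused' → outer ELSE → H
call_id=3: disposition='refused' → outer ELSE → H
call_id=4: disposition='callback' → outer ELSE → H
call_id=5: disposition='refused' → outer ELSE → H
call_id=6: disposition='sale' → inner[duration_s >= 1503] → K
call_id=7: disposition='refused' → outer ELSE → H
call_id=8: disposition='no_answer' → outer ELSE → H
call_id=9: disposition='callback' → outer ELSE → H
call_id=10: disposition='sale' → inner[duration_s >= 502] → U
call_id=11: disposition='wrong_num' → outer ELSE → H
call_id=12: disposition='sale' → inner[duration_s >= 2819] → X
call_id=13: disposition='no_answer' → outer ELSE → H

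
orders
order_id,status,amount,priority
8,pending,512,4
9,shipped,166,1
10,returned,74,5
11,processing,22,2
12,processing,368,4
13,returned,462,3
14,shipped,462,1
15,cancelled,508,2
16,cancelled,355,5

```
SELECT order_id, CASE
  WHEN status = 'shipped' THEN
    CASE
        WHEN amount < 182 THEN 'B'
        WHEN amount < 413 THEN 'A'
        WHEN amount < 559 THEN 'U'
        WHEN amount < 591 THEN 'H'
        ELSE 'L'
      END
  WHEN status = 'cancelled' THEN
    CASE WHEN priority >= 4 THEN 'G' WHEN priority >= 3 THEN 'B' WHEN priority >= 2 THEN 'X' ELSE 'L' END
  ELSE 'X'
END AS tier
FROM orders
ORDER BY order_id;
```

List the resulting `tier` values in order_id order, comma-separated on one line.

order_id=8: status='pending' → outer ELSE → X
order_id=9: status='shipped' → inner[amount < 182] → B
order_id=10: status='returned' → outer ELSE → X
order_id=11: status='processing' → outer ELSE → X
order_id=12: status='processing' → outer ELSE → X
order_id=13: status='returned' → outer ELSE → X
order_id=14: status='shipped' → inner[amount < 559] → U
order_id=15: status='cancelled' → inner[priority >= 2] → X
order_id=16: status='cancelled' → inner[priority >= 4] → G

X, B, X, X, X, X, U, X, G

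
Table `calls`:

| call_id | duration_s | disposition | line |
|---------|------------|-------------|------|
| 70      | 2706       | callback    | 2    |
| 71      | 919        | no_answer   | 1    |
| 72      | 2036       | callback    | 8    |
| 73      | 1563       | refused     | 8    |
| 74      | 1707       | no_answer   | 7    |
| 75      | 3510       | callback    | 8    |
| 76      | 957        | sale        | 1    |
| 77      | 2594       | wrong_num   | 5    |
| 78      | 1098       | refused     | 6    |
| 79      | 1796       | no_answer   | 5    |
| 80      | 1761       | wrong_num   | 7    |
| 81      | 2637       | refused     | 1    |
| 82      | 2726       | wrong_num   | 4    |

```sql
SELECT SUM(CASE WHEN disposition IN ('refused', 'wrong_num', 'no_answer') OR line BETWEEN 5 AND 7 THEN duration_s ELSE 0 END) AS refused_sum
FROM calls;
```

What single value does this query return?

call_id=70: ✗
call_id=71: ✓ → 919
call_id=72: ✗
call_id=73: ✓ → 1563
call_id=74: ✓ → 1707
call_id=75: ✗
call_id=76: ✗
call_id=77: ✓ → 2594
call_id=78: ✓ → 1098
call_id=79: ✓ → 1796
call_id=80: ✓ → 1761
call_id=81: ✓ → 2637
call_id=82: ✓ → 2726
refused_sum = 919 + 1563 + 1707 + 2594 + 1098 + 1796 + 1761 + 2637 + 2726 = 16801

16801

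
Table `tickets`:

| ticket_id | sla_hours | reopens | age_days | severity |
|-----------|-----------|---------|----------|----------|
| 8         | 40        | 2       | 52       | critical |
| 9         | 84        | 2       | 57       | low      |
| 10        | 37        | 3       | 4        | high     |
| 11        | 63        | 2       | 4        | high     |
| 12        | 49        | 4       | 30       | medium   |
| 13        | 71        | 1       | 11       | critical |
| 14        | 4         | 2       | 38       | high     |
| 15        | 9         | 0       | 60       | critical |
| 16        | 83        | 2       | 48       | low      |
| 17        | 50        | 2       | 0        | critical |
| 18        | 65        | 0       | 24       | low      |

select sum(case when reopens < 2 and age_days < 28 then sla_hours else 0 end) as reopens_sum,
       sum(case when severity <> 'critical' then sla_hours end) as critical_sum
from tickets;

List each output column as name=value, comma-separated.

reopens_sum=136, critical_sum=385

[reopens_sum: reopens < 2 and age_days < 28]
ticket_id=8: ✗
ticket_id=9: ✗
ticket_id=10: ✗
ticket_id=11: ✗
ticket_id=12: ✗
ticket_id=13: ✓ → 71
ticket_id=14: ✗
ticket_id=15: ✗
ticket_id=16: ✗
ticket_id=17: ✗
ticket_id=18: ✓ → 65
reopens_sum = 71 + 65 = 136
—
[critical_sum: severity <> 'critical']
ticket_id=8: ✗
ticket_id=9: ✓ → 84
ticket_id=10: ✓ → 37
ticket_id=11: ✓ → 63
ticket_id=12: ✓ → 49
ticket_id=13: ✗
ticket_id=14: ✓ → 4
ticket_id=15: ✗
ticket_id=16: ✓ → 83
ticket_id=17: ✗
ticket_id=18: ✓ → 65
critical_sum = 84 + 37 + 63 + 49 + 4 + 83 + 65 = 385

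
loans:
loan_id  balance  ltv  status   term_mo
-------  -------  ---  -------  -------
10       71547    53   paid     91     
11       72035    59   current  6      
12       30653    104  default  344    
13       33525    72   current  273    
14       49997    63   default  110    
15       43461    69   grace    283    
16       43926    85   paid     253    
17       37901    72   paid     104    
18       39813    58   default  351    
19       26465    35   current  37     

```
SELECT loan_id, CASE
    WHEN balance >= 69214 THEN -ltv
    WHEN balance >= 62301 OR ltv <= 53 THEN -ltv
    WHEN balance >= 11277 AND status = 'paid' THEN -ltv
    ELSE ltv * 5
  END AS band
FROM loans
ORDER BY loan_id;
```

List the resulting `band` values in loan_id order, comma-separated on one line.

-53, -59, 520, 360, 315, 345, -85, -72, 290, -35

loan_id=10: balance >= 69214 → -53
loan_id=11: balance >= 69214 → -59
loan_id=12: ELSE → 520
loan_id=13: ELSE → 360
loan_id=14: ELSE → 315
loan_id=15: ELSE → 345
loan_id=16: balance >= 11277 AND status = 'paid' → -85
loan_id=17: balance >= 11277 AND status = 'paid' → -72
loan_id=18: ELSE → 290
loan_id=19: balance >= 62301 OR ltv <= 53 → -35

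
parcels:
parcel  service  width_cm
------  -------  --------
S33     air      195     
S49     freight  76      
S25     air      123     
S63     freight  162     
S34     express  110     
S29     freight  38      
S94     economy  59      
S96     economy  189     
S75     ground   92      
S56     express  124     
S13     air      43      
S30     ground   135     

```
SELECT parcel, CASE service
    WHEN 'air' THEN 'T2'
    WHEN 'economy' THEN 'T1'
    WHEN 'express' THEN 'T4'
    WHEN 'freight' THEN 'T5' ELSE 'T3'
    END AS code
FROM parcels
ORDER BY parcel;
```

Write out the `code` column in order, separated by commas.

T2, T2, T5, T3, T2, T4, T5, T4, T5, T3, T1, T1

parcel=S13: service='air' → T2
parcel=S25: service='air' → T2
parcel=S29: service='freight' → T5
parcel=S30: ELSE → T3
parcel=S33: service='air' → T2
parcel=S34: service='express' → T4
parcel=S49: service='freight' → T5
parcel=S56: service='express' → T4
parcel=S63: service='freight' → T5
parcel=S75: ELSE → T3
parcel=S94: service='economy' → T1
parcel=S96: service='economy' → T1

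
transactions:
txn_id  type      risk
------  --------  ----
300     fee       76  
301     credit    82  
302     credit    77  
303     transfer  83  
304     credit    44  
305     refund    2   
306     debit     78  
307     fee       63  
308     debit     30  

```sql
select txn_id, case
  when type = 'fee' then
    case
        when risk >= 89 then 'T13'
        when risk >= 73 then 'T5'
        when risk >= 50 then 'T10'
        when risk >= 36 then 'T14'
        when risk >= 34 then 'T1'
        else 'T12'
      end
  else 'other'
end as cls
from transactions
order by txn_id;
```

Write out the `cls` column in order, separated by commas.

txn_id=300: type='fee' → inner[risk >= 73] → T5
txn_id=301: type='credit' → outer ELSE → other
txn_id=302: type='credit' → outer ELSE → other
txn_id=303: type='transfer' → outer ELSE → other
txn_id=304: type='credit' → outer ELSE → other
txn_id=305: type='refund' → outer ELSE → other
txn_id=306: type='debit' → outer ELSE → other
txn_id=307: type='fee' → inner[risk >= 50] → T10
txn_id=308: type='debit' → outer ELSE → other

T5, other, other, other, other, other, other, T10, other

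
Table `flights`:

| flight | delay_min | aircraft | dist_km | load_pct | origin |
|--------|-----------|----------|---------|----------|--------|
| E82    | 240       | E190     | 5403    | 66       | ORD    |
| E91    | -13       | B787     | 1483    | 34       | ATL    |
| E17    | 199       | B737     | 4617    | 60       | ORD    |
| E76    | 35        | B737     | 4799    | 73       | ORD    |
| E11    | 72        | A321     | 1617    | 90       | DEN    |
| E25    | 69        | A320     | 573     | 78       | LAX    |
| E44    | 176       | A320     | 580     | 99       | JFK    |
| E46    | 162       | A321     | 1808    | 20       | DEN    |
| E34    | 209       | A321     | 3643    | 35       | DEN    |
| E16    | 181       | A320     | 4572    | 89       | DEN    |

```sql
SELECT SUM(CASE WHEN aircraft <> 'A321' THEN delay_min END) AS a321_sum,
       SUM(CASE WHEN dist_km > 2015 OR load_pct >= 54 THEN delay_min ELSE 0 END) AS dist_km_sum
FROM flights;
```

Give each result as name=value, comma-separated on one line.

[a321_sum: aircraft <> 'A321']
flight=E82: ✓ → 240
flight=E91: ✓ → -13
flight=E17: ✓ → 199
flight=E76: ✓ → 35
flight=E11: ✗
flight=E25: ✓ → 69
flight=E44: ✓ → 176
flight=E46: ✗
flight=E34: ✗
flight=E16: ✓ → 181
a321_sum = 240 + -13 + 199 + 35 + 69 + 176 + 181 = 887
—
[dist_km_sum: dist_km > 2015 OR load_pct >= 54]
flight=E82: ✓ → 240
flight=E91: ✗
flight=E17: ✓ → 199
flight=E76: ✓ → 35
flight=E11: ✓ → 72
flight=E25: ✓ → 69
flight=E44: ✓ → 176
flight=E46: ✗
flight=E34: ✓ → 209
flight=E16: ✓ → 181
dist_km_sum = 240 + 199 + 35 + 72 + 69 + 176 + 209 + 181 = 1181

a321_sum=887, dist_km_sum=1181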